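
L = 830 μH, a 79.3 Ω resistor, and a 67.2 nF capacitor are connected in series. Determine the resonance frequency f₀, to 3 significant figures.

21.3 kHz

ω₀ = 1/√(LC) = 1/√(0.00083 × 6.72e-08) = 133900 rad/s
f₀ = ω₀/(2π) = 21.3 kHz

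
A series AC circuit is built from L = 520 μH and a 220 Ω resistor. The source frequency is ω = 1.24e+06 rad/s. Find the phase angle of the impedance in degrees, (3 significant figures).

X_L = ωL = 645 Ω
Z = 220 + j645 Ω
|Z| = √(220² + 645²) = 681 Ω
∠Z = arctan(645/220) = 71.2°

71.2°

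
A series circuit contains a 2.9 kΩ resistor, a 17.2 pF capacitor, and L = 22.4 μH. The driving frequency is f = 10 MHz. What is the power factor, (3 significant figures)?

ω = 2πf = 6.283e+07 rad/s
X_L = ωL = 1410 Ω
X_C = 1/(ωC) = 925 Ω
Net reactance X = X_L − X_C = 482 Ω
Z = 2900 + j482 Ω
|Z| = √(2900² + 482²) = 2940 Ω
∠Z = arctan(482/2900) = 9.44°
cos φ = cos(9.44°) = 0.986

0.986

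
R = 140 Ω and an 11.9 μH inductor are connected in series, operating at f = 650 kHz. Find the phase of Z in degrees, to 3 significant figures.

ω = 2πf = 4.084e+06 rad/s
X_L = ωL = 48.6 Ω
Z = 140 + j48.6 Ω
|Z| = √(140² + 48.6²) = 148 Ω
∠Z = arctan(48.6/140) = 19.1°

19.1°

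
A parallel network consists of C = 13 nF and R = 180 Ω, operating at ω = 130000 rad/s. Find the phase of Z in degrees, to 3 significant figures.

X_C = 1/(ωC) = 592 Ω
Parallel: admittances add. Y = 1/R + jωC
Y = (0.00556 + j0.00169) S
|Y| = 0.00581 S → |Z| = 1/|Y| = 172 Ω, ∠Z = −∠Y = -16.9°

-16.9°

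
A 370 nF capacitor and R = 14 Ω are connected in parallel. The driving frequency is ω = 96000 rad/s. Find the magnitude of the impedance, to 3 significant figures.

12.5 Ω

X_C = 1/(ωC) = 28.2 Ω
Parallel: admittances add. Y = 1/R + jωC
Y = (0.0714 + j0.0355) S
|Y| = 0.0798 S → |Z| = 1/|Y| = 12.5 Ω, ∠Z = −∠Y = -26.4°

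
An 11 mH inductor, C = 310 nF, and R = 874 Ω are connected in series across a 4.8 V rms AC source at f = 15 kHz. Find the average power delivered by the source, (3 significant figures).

ω = 2πf = 94250 rad/s
X_L = ωL = 1040 Ω
X_C = 1/(ωC) = 34.2 Ω
Net reactance X = X_L − X_C = 1000 Ω
Z = 874 + j1000 Ω
|Z| = √(874² + 1000²) = 1330 Ω
∠Z = arctan(1000/874) = 48.9°
I = V/|Z| = 3.61 mA
P = VI cos φ = 4.8 × 0.00361 × cos(48.9°) = 11.4 mW

11.4 mW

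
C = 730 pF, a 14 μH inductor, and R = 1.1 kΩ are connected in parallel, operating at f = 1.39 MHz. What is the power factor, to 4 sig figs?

0.4502

ω = 2πf = 8.734e+06 rad/s
X_L = ωL = 122.3 Ω
X_C = 1/(ωC) = 156.8 Ω
Parallel: admittances add. Y = 1/R + 1/(jωL) + jωC
Y = (0.0009091 − j0.001803) S
|Y| = 0.002019 S → |Z| = 1/|Y| = 495.2 Ω, ∠Z = −∠Y = 63.24°
cos φ = cos(63.24°) = 0.4502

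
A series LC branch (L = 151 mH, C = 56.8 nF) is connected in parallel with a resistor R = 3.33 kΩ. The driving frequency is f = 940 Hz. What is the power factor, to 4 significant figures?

ω = 2πf = 5906 rad/s
X_L = ωL = 891.8 Ω
X_C = 1/(ωC) = 2981 Ω
Branch 1: Z₁ = R = 3330 Ω
Branch 2 (series LC): Z₂ = j(X_L − X_C) = −j2089 Ω
Parallel: Z = Z₁Z₂/(Z₁+Z₂), |Z| = 1770 Ω, ∠Z = -57.90°
cos φ = cos(-57.90°) = 0.5314

0.5314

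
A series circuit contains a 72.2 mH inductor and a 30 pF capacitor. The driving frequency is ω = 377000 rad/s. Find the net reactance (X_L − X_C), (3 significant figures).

X_L = ωL = 27200 Ω
X_C = 1/(ωC) = 88400 Ω
X = 27200 − 88400 = -61200 Ω

-61200 Ω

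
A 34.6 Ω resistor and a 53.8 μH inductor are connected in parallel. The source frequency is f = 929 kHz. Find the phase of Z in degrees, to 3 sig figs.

ω = 2πf = 5.837e+06 rad/s
X_L = ωL = 314 Ω
Parallel: admittances add. Y = 1/R + 1/(jωL)
Y = (0.0289 − j0.00318) S
|Y| = 0.0291 S → |Z| = 1/|Y| = 34.4 Ω, ∠Z = −∠Y = 6.29°

6.29°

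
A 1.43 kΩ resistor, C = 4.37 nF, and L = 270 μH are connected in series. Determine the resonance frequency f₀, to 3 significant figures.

147 kHz

ω₀ = 1/√(LC) = 1/√(0.00027 × 4.37e-09) = 920600 rad/s
f₀ = ω₀/(2π) = 147 kHz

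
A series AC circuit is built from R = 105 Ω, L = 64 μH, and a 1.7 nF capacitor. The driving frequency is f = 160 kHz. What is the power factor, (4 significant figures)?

ω = 2πf = 1.005e+06 rad/s
X_L = ωL = 64.34 Ω
X_C = 1/(ωC) = 585.1 Ω
Net reactance X = X_L − X_C = -520.8 Ω
Z = 105.0 − j520.8 Ω
|Z| = √(105.0² + 520.8²) = 531.3 Ω
∠Z = arctan(-520.8/105.0) = -78.60°
cos φ = cos(-78.60°) = 0.1976

0.1976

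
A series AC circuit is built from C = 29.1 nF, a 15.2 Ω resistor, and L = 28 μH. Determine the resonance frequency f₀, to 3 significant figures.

ω₀ = 1/√(LC) = 1/√(2.8e-05 × 2.91e-08) = 1.108e+06 rad/s
f₀ = ω₀/(2π) = 176 kHz

176 kHz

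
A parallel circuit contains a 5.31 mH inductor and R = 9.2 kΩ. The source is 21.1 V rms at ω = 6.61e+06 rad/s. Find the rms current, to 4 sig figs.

2.371 mA

X_L = ωL = 35100 Ω
Parallel: admittances add. Y = 1/R + 1/(jωL)
Y = (0.0001087 − j2.849e-05) S
|Y| = 0.0001124 S → |Z| = 1/|Y| = 8899 Ω, ∠Z = −∠Y = 14.69°
I = V/|Z| = 21.1/8899 = 2.371 mA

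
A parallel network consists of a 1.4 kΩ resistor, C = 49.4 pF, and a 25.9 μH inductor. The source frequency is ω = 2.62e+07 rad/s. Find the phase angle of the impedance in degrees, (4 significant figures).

14.10°

X_L = ωL = 678.6 Ω
X_C = 1/(ωC) = 772.6 Ω
Parallel: admittances add. Y = 1/R + 1/(jωL) + jωC
Y = (0.0007143 − j0.0001794) S
|Y| = 0.0007365 S → |Z| = 1/|Y| = 1358 Ω, ∠Z = −∠Y = 14.10°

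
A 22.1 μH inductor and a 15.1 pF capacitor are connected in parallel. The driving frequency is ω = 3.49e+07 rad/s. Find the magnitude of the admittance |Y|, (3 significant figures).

X_L = ωL = 771 Ω
X_C = 1/(ωC) = 1900 Ω
Parallel: admittances add. Y = 1/(jωL) + jωC
Y = (0 − j0.000770) S
|Y| = 0.000770 S → |Z| = 1/|Y| = 1300 Ω, ∠Z = −∠Y = 90.0°

770 μS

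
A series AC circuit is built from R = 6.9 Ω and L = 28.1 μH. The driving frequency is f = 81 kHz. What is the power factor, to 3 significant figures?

ω = 2πf = 508900 rad/s
X_L = ωL = 14.3 Ω
Z = 6.90 + j14.3 Ω
|Z| = √(6.90² + 14.3²) = 15.9 Ω
∠Z = arctan(14.3/6.90) = 64.2°
cos φ = cos(64.2°) = 0.435

0.435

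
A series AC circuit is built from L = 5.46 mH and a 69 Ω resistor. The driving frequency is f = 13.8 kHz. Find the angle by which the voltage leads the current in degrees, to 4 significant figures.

81.71°

ω = 2πf = 86710 rad/s
X_L = ωL = 473.4 Ω
Z = 69.00 + j473.4 Ω
|Z| = √(69.00² + 473.4²) = 478.4 Ω
∠Z = arctan(473.4/69.00) = 81.71°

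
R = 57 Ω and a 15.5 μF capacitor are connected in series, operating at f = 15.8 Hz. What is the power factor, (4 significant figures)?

0.08737

ω = 2πf = 99.27 rad/s
X_C = 1/(ωC) = 649.9 Ω
Z = 57.00 − j649.9 Ω
|Z| = √(57.00² + 649.9²) = 652.4 Ω
∠Z = arctan(-649.9/57.00) = -84.99°
cos φ = cos(-84.99°) = 0.08737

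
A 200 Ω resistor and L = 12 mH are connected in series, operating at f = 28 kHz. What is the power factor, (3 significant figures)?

ω = 2πf = 175900 rad/s
X_L = ωL = 2110 Ω
Z = 200 + j2110 Ω
|Z| = √(200² + 2110²) = 2120 Ω
∠Z = arctan(2110/200) = 84.6°
cos φ = cos(84.6°) = 0.0943

0.0943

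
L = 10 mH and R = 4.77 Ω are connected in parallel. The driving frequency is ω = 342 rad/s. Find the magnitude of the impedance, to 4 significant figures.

2.779 Ω

X_L = ωL = 3.420 Ω
Parallel: admittances add. Y = 1/R + 1/(jωL)
Y = (0.2096 − j0.2924) S
|Y| = 0.3598 S → |Z| = 1/|Y| = 2.779 Ω, ∠Z = −∠Y = 54.36°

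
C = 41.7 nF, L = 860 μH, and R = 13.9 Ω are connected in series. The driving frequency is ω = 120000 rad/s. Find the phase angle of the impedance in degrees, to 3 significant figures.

X_L = ωL = 103 Ω
X_C = 1/(ωC) = 200 Ω
Net reactance X = X_L − X_C = -96.6 Ω
Z = 13.9 − j96.6 Ω
|Z| = √(13.9² + 96.6²) = 97.6 Ω
∠Z = arctan(-96.6/13.9) = -81.8°

-81.8°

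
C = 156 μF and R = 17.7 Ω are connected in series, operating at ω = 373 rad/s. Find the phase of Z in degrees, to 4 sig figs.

-44.16°

X_C = 1/(ωC) = 17.19 Ω
Z = 17.70 − j17.19 Ω
|Z| = √(17.70² + 17.19²) = 24.67 Ω
∠Z = arctan(-17.19/17.70) = -44.16°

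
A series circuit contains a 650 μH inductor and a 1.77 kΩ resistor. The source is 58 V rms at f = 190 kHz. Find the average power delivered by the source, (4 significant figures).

1.594 W

ω = 2πf = 1.194e+06 rad/s
X_L = ωL = 776.0 Ω
Z = 1770 + j776.0 Ω
|Z| = √(1770² + 776.0²) = 1933 Ω
∠Z = arctan(776.0/1770) = 23.67°
I = V/|Z| = 30.01 mA
P = VI cos φ = 58 × 0.03001 × cos(23.67°) = 1.594 W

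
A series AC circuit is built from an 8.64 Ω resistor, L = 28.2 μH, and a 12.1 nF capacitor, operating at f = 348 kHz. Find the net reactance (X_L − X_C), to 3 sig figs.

ω = 2πf = 2.187e+06 rad/s
X_L = ωL = 61.7 Ω
X_C = 1/(ωC) = 37.8 Ω
X = 61.7 − 37.8 = 23.9 Ω

23.9 Ω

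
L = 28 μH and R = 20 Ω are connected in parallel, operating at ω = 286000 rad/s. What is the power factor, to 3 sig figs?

0.372

X_L = ωL = 8.01 Ω
Parallel: admittances add. Y = 1/R + 1/(jωL)
Y = (0.0500 − j0.125) S
|Y| = 0.135 S → |Z| = 1/|Y| = 7.43 Ω, ∠Z = −∠Y = 68.2°
cos φ = cos(68.2°) = 0.372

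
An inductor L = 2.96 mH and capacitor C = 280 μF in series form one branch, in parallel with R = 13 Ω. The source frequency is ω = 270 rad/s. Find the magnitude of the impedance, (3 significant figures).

8.98 Ω

X_L = ωL = 0.799 Ω
X_C = 1/(ωC) = 13.2 Ω
Branch 1: Z₁ = R = 13.0 Ω
Branch 2 (series LC): Z₂ = j(X_L − X_C) = −j12.4 Ω
Parallel: Z = Z₁Z₂/(Z₁+Z₂), |Z| = 8.98 Ω, ∠Z = -46.3°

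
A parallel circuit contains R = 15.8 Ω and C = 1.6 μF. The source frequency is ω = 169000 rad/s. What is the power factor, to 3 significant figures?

X_C = 1/(ωC) = 3.70 Ω
Parallel: admittances add. Y = 1/R + jωC
Y = (0.0633 + j0.270) S
|Y| = 0.278 S → |Z| = 1/|Y| = 3.60 Ω, ∠Z = −∠Y = -76.8°
cos φ = cos(-76.8°) = 0.228

0.228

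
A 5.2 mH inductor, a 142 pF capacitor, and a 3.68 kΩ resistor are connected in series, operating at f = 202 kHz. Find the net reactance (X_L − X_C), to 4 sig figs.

ω = 2πf = 1.269e+06 rad/s
X_L = ωL = 6600 Ω
X_C = 1/(ωC) = 5549 Ω
X = 6600 − 5549 = 1051 Ω

1051 Ω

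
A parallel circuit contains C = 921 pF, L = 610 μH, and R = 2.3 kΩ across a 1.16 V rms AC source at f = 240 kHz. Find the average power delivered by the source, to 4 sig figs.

585.0 μW

ω = 2πf = 1.508e+06 rad/s
X_L = ωL = 919.9 Ω
X_C = 1/(ωC) = 720.0 Ω
Parallel: admittances add. Y = 1/R + 1/(jωL) + jωC
Y = (0.0004348 + j0.0003017) S
|Y| = 0.0005292 S → |Z| = 1/|Y| = 1890 Ω, ∠Z = −∠Y = -34.76°
I = V/|Z| = 613.9 μA
P = VI cos φ = 1.16 × 0.0006139 × cos(-34.76°) = 585.0 μW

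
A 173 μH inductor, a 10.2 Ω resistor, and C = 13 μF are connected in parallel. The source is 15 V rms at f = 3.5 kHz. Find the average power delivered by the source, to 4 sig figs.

ω = 2πf = 21990 rad/s
X_L = ωL = 3.804 Ω
X_C = 1/(ωC) = 3.498 Ω
Parallel: admittances add. Y = 1/R + 1/(jωL) + jωC
Y = (0.09804 + j0.02304) S
|Y| = 0.1007 S → |Z| = 1/|Y| = 9.930 Ω, ∠Z = −∠Y = -13.22°
I = V/|Z| = 1.511 A
P = VI cos φ = 15 × 1.511 × cos(-13.22°) = 22.06 W

22.06 W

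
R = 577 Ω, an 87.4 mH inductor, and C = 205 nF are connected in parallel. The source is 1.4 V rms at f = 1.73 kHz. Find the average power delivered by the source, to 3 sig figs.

3.40 mW

ω = 2πf = 10870 rad/s
X_L = ωL = 950 Ω
X_C = 1/(ωC) = 449 Ω
Parallel: admittances add. Y = 1/R + 1/(jωL) + jωC
Y = (0.00173 + j0.00118) S
|Y| = 0.00209 S → |Z| = 1/|Y| = 477 Ω, ∠Z = −∠Y = -34.2°
I = V/|Z| = 2.93 mA
P = VI cos φ = 1.4 × 0.00293 × cos(-34.2°) = 3.40 mW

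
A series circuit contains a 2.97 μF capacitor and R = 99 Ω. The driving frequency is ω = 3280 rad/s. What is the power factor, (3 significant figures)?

X_C = 1/(ωC) = 103 Ω
Z = 99.0 − j103 Ω
|Z| = √(99.0² + 103²) = 143 Ω
∠Z = arctan(-103/99.0) = -46.0°
cos φ = cos(-46.0°) = 0.694

0.694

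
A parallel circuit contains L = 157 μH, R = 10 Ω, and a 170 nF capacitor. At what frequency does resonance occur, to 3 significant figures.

30.8 kHz

ω₀ = 1/√(LC) = 1/√(0.000157 × 1.7e-07) = 193600 rad/s
f₀ = ω₀/(2π) = 30.8 kHz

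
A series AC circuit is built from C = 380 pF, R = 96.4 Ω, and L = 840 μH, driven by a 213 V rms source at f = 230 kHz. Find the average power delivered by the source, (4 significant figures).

ω = 2πf = 1.445e+06 rad/s
X_L = ωL = 1214 Ω
X_C = 1/(ωC) = 1821 Ω
Net reactance X = X_L − X_C = -607.1 Ω
Z = 96.40 − j607.1 Ω
|Z| = √(96.40² + 607.1²) = 614.7 Ω
∠Z = arctan(-607.1/96.40) = -80.98°
I = V/|Z| = 346.5 mA
P = VI cos φ = 213 × 0.3465 × cos(-80.98°) = 11.58 W

11.58 W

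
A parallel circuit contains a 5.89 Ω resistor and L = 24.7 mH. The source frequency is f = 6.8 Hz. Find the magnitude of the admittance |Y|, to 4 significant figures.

962.7 mS

ω = 2πf = 42.73 rad/s
X_L = ωL = 1.055 Ω
Parallel: admittances add. Y = 1/R + 1/(jωL)
Y = (0.1698 − j0.9476) S
|Y| = 0.9627 S → |Z| = 1/|Y| = 1.039 Ω, ∠Z = −∠Y = 79.84°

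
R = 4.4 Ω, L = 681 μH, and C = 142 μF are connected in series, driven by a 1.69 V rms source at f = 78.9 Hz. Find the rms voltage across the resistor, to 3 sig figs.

ω = 2πf = 495.7 rad/s
X_L = ωL = 0.338 Ω
X_C = 1/(ωC) = 14.2 Ω
Net reactance X = X_L − X_C = -13.9 Ω
Z = 4.40 − j13.9 Ω
|Z| = √(4.40² + 13.9²) = 14.5 Ω
I = V/|Z| = 116 mA
V_R = I·|Z_R| = 0.116 × 4.40 = 0.511 V

0.511 V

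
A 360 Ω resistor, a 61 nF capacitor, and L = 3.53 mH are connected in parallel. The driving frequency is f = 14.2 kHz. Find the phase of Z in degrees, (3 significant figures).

ω = 2πf = 89220 rad/s
X_L = ωL = 315 Ω
X_C = 1/(ωC) = 184 Ω
Parallel: admittances add. Y = 1/R + 1/(jωL) + jωC
Y = (0.00278 + j0.00227) S
|Y| = 0.00359 S → |Z| = 1/|Y| = 279 Ω, ∠Z = −∠Y = -39.2°

-39.2°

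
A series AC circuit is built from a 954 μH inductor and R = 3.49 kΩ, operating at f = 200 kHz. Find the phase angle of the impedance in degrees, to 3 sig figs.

ω = 2πf = 1.257e+06 rad/s
X_L = ωL = 1200 Ω
Z = 3490 + j1200 Ω
|Z| = √(3490² + 1200²) = 3690 Ω
∠Z = arctan(1200/3490) = 19.0°

19.0°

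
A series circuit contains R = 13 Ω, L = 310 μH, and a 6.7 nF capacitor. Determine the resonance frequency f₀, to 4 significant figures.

ω₀ = 1/√(LC) = 1/√(0.00031 × 6.7e-09) = 693900 rad/s
f₀ = ω₀/(2π) = 110.4 kHz

110.4 kHz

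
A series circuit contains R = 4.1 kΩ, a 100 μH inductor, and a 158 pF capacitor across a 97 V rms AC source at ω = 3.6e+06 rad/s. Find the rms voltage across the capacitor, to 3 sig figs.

X_L = ωL = 360 Ω
X_C = 1/(ωC) = 1760 Ω
Net reactance X = X_L − X_C = -1400 Ω
Z = 4100 − j1400 Ω
|Z| = √(4100² + 1400²) = 4330 Ω
I = V/|Z| = 22.4 mA
V_C = I·|Z_C| = 0.0224 × 1760 = 39.4 V

39.4 V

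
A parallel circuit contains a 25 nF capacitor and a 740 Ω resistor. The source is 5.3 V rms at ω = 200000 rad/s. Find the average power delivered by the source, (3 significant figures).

38.0 mW

X_C = 1/(ωC) = 200 Ω
Parallel: admittances add. Y = 1/R + jωC
Y = (0.00135 + j0.00500) S
|Y| = 0.00518 S → |Z| = 1/|Y| = 193 Ω, ∠Z = −∠Y = -74.9°
I = V/|Z| = 27.5 mA
P = VI cos φ = 5.3 × 0.0275 × cos(-74.9°) = 38.0 mW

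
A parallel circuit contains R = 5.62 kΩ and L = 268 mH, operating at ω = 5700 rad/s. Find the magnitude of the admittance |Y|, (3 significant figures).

X_L = ωL = 1530 Ω
Parallel: admittances add. Y = 1/R + 1/(jωL)
Y = (0.000178 − j0.000655) S
|Y| = 0.000678 S → |Z| = 1/|Y| = 1470 Ω, ∠Z = −∠Y = 74.8°

678 μS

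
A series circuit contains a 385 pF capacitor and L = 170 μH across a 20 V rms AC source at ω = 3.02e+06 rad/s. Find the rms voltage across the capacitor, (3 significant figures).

49.6 V

X_L = ωL = 513 Ω
X_C = 1/(ωC) = 860 Ω
Net reactance X = X_L − X_C = -347 Ω
Z = − j347 Ω
|Z| = √(0² + 347²) = 347 Ω
I = V/|Z| = 57.7 mA
V_C = I·|Z_C| = 0.0577 × 860 = 49.6 V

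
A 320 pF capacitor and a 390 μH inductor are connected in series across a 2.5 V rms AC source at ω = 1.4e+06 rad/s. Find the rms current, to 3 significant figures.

1.48 mA

X_L = ωL = 546 Ω
X_C = 1/(ωC) = 2230 Ω
Net reactance X = X_L − X_C = -1690 Ω
Z = − j1690 Ω
|Z| = √(0² + 1690²) = 1690 Ω
I = V/|Z| = 2.5/1690 = 1.48 mA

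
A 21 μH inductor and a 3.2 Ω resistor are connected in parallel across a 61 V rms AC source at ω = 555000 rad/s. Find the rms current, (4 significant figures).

19.77 A

X_L = ωL = 11.65 Ω
Parallel: admittances add. Y = 1/R + 1/(jωL)
Y = (0.3125 − j0.08580) S
|Y| = 0.3241 S → |Z| = 1/|Y| = 3.086 Ω, ∠Z = −∠Y = 15.35°
I = V/|Z| = 61/3.086 = 19.77 A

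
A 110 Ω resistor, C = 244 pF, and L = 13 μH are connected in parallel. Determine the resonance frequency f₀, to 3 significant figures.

2.83 MHz

ω₀ = 1/√(LC) = 1/√(1.3e-05 × 2.44e-10) = 1.776e+07 rad/s
f₀ = ω₀/(2π) = 2.83 MHz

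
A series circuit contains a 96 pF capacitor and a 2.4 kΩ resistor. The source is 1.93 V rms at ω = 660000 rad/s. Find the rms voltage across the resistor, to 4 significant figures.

0.2901 V

X_C = 1/(ωC) = 15780 Ω
Z = 2400 − j15780 Ω
|Z| = √(2400² + 15780²) = 15960 Ω
I = V/|Z| = 120.9 μA
V_R = I·|Z_R| = 0.0001209 × 2400 = 0.2901 V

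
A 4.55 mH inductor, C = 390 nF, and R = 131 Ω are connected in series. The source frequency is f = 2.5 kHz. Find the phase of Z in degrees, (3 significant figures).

ω = 2πf = 15710 rad/s
X_L = ωL = 71.5 Ω
X_C = 1/(ωC) = 163 Ω
Net reactance X = X_L − X_C = -91.8 Ω
Z = 131 − j91.8 Ω
|Z| = √(131² + 91.8²) = 160 Ω
∠Z = arctan(-91.8/131) = -35.0°

-35.0°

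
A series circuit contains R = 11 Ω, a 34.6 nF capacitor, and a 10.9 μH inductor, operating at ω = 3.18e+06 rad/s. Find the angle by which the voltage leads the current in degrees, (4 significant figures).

X_L = ωL = 34.66 Ω
X_C = 1/(ωC) = 9.089 Ω
Net reactance X = X_L − X_C = 25.57 Ω
Z = 11.00 + j25.57 Ω
|Z| = √(11.00² + 25.57²) = 27.84 Ω
∠Z = arctan(25.57/11.00) = 66.73°

66.73°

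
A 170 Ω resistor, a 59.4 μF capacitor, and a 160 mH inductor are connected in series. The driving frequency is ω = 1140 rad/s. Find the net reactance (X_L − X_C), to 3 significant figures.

X_L = ωL = 182 Ω
X_C = 1/(ωC) = 14.8 Ω
X = 182 − 14.8 = 168 Ω

168 Ω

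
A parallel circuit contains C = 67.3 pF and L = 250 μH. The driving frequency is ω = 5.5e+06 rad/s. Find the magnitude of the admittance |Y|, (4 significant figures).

357.1 μS

X_L = ωL = 1375 Ω
X_C = 1/(ωC) = 2702 Ω
Parallel: admittances add. Y = 1/(jωL) + jωC
Y = (0 − j0.0003571) S
|Y| = 0.0003571 S → |Z| = 1/|Y| = 2800 Ω, ∠Z = −∠Y = 90.00°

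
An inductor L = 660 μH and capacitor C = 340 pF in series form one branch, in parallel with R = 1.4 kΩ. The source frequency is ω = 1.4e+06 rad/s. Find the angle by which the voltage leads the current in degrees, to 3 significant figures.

X_L = ωL = 924 Ω
X_C = 1/(ωC) = 2100 Ω
Branch 1: Z₁ = R = 1400 Ω
Branch 2 (series LC): Z₂ = j(X_L − X_C) = −j1180 Ω
Parallel: Z = Z₁Z₂/(Z₁+Z₂), |Z| = 901 Ω, ∠Z = -49.9°

-49.9°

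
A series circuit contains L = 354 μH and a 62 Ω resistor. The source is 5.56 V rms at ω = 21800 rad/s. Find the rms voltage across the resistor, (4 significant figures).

5.517 V

X_L = ωL = 7.717 Ω
Z = 62.00 + j7.717 Ω
|Z| = √(62.00² + 7.717²) = 62.48 Ω
I = V/|Z| = 88.99 mA
V_R = I·|Z_R| = 0.08899 × 62.00 = 5.517 V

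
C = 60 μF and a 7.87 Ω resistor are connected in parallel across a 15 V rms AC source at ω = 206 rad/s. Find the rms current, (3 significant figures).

X_C = 1/(ωC) = 80.9 Ω
Parallel: admittances add. Y = 1/R + jωC
Y = (0.127 + j0.0124) S
|Y| = 0.128 S → |Z| = 1/|Y| = 7.83 Ω, ∠Z = −∠Y = -5.56°
I = V/|Z| = 15/7.83 = 1.91 A

1.91 A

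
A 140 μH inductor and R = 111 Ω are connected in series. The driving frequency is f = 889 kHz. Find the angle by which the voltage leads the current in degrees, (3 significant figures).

81.9°

ω = 2πf = 5.586e+06 rad/s
X_L = ωL = 782 Ω
Z = 111 + j782 Ω
|Z| = √(111² + 782²) = 790 Ω
∠Z = arctan(782/111) = 81.9°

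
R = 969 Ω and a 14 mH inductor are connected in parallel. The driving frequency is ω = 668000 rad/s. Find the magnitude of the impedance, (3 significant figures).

964 Ω

X_L = ωL = 9350 Ω
Parallel: admittances add. Y = 1/R + 1/(jωL)
Y = (0.00103 − j0.000107) S
|Y| = 0.00104 S → |Z| = 1/|Y| = 964 Ω, ∠Z = −∠Y = 5.92°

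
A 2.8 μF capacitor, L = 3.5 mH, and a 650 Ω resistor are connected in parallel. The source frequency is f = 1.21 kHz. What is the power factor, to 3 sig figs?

0.0940

ω = 2πf = 7603 rad/s
X_L = ωL = 26.6 Ω
X_C = 1/(ωC) = 47.0 Ω
Parallel: admittances add. Y = 1/R + 1/(jωL) + jωC
Y = (0.00154 − j0.0163) S
|Y| = 0.0164 S → |Z| = 1/|Y| = 61.1 Ω, ∠Z = −∠Y = 84.6°
cos φ = cos(84.6°) = 0.0940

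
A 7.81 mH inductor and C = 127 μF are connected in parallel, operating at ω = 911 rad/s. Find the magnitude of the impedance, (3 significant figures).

X_L = ωL = 7.11 Ω
X_C = 1/(ωC) = 8.64 Ω
Parallel: admittances add. Y = 1/(jωL) + jωC
Y = (0 − j0.0249) S
|Y| = 0.0249 S → |Z| = 1/|Y| = 40.2 Ω, ∠Z = −∠Y = 90.0°

40.2 Ω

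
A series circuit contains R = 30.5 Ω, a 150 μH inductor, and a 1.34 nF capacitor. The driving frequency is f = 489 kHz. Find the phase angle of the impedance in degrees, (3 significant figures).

ω = 2πf = 3.072e+06 rad/s
X_L = ωL = 461 Ω
X_C = 1/(ωC) = 243 Ω
Net reactance X = X_L − X_C = 218 Ω
Z = 30.5 + j218 Ω
|Z| = √(30.5² + 218²) = 220 Ω
∠Z = arctan(218/30.5) = 82.0°

82.0°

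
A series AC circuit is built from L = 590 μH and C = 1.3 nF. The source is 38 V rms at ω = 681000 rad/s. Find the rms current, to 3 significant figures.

52.2 mA

X_L = ωL = 402 Ω
X_C = 1/(ωC) = 1130 Ω
Net reactance X = X_L − X_C = -728 Ω
Z = − j728 Ω
|Z| = √(0² + 728²) = 728 Ω
I = V/|Z| = 38/728 = 52.2 mA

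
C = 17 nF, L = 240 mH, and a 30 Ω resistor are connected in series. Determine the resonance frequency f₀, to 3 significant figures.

2.49 kHz

ω₀ = 1/√(LC) = 1/√(0.24 × 1.7e-08) = 15660 rad/s
f₀ = ω₀/(2π) = 2.49 kHz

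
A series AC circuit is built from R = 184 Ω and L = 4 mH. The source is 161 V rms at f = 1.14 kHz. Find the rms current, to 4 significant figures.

864.6 mA

ω = 2πf = 7163 rad/s
X_L = ωL = 28.65 Ω
Z = 184.0 + j28.65 Ω
|Z| = √(184.0² + 28.65²) = 186.2 Ω
I = V/|Z| = 161/186.2 = 864.6 mA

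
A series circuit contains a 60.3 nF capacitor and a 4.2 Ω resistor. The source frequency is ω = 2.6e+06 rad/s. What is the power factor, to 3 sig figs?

X_C = 1/(ωC) = 6.38 Ω
Z = 4.20 − j6.38 Ω
|Z| = √(4.20² + 6.38²) = 7.64 Ω
∠Z = arctan(-6.38/4.20) = -56.6°
cos φ = cos(-56.6°) = 0.550

0.550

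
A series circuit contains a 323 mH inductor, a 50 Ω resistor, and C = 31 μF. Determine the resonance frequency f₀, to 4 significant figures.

ω₀ = 1/√(LC) = 1/√(0.323 × 3.1e-05) = 316.0 rad/s
f₀ = ω₀/(2π) = 50.30 Hz

50.30 Hz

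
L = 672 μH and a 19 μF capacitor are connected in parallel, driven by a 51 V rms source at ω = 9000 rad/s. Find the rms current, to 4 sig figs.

288.5 mA

X_L = ωL = 6.048 Ω
X_C = 1/(ωC) = 5.848 Ω
Parallel: admittances add. Y = 1/(jωL) + jωC
Y = (0 + j0.005656) S
|Y| = 0.005656 S → |Z| = 1/|Y| = 176.8 Ω, ∠Z = −∠Y = -90.00°
I = V/|Z| = 51/176.8 = 288.5 mA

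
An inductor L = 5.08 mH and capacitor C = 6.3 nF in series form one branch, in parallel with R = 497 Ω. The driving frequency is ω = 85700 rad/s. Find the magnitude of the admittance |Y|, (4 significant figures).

2.132 mS

X_L = ωL = 435.4 Ω
X_C = 1/(ωC) = 1852 Ω
Branch 1: Z₁ = R = 497.0 Ω
Branch 2 (series LC): Z₂ = j(X_L − X_C) = −j1417 Ω
Parallel: Z = Z₁Z₂/(Z₁+Z₂), |Z| = 469.0 Ω, ∠Z = -19.33°
|Y| = 1/|Z| = 2.132 mS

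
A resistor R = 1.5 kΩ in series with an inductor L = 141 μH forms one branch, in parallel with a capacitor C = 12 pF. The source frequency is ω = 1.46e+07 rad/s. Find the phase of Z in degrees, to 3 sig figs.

31.6°

X_L = ωL = 2060 Ω
X_C = 1/(ωC) = 5710 Ω
Branch 1 (R+jX_L): Z₁ = 1500 + j2060 Ω, |Z₁| = 2550 Ω
Branch 2 (−jX_C): Z₂ = −j5710 Ω
Parallel: Z = Z₁Z₂/(Z₁+Z₂), |Z| = 3680 Ω, ∠Z = 31.6°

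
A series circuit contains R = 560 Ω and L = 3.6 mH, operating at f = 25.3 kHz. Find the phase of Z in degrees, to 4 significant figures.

45.62°

ω = 2πf = 159000 rad/s
X_L = ωL = 572.3 Ω
Z = 560.0 + j572.3 Ω
|Z| = √(560.0² + 572.3²) = 800.7 Ω
∠Z = arctan(572.3/560.0) = 45.62°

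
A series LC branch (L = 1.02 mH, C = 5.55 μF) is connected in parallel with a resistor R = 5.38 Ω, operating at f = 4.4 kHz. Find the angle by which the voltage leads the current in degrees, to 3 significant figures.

13.9°

ω = 2πf = 27650 rad/s
X_L = ωL = 28.2 Ω
X_C = 1/(ωC) = 6.52 Ω
Branch 1: Z₁ = R = 5.38 Ω
Branch 2 (series LC): Z₂ = j(X_L − X_C) = j21.7 Ω
Parallel: Z = Z₁Z₂/(Z₁+Z₂), |Z| = 5.22 Ω, ∠Z = 13.9°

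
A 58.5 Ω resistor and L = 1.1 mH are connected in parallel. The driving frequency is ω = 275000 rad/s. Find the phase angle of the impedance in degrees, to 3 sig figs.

10.9°

X_L = ωL = 302 Ω
Parallel: admittances add. Y = 1/R + 1/(jωL)
Y = (0.0171 − j0.00331) S
|Y| = 0.0174 S → |Z| = 1/|Y| = 57.4 Ω, ∠Z = −∠Y = 10.9°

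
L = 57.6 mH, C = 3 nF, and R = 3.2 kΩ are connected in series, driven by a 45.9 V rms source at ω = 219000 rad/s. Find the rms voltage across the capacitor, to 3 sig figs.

X_L = ωL = 12600 Ω
X_C = 1/(ωC) = 1520 Ω
Net reactance X = X_L − X_C = 11100 Ω
Z = 3200 + j11100 Ω
|Z| = √(3200² + 11100²) = 11500 Ω
I = V/|Z| = 3.98 mA
V_C = I·|Z_C| = 0.00398 × 1520 = 6.05 V

6.05 V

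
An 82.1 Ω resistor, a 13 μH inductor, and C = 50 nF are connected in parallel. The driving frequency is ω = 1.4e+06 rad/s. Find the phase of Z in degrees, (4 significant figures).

X_L = ωL = 18.20 Ω
X_C = 1/(ωC) = 14.29 Ω
Parallel: admittances add. Y = 1/R + 1/(jωL) + jωC
Y = (0.01218 + j0.01505) S
|Y| = 0.01937 S → |Z| = 1/|Y| = 51.64 Ω, ∠Z = −∠Y = -51.03°

-51.03°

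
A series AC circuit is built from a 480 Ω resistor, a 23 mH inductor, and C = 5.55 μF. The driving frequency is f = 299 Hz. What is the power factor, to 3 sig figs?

0.994

ω = 2πf = 1879 rad/s
X_L = ωL = 43.2 Ω
X_C = 1/(ωC) = 95.9 Ω
Net reactance X = X_L − X_C = -52.7 Ω
Z = 480 − j52.7 Ω
|Z| = √(480² + 52.7²) = 483 Ω
∠Z = arctan(-52.7/480) = -6.27°
cos φ = cos(-6.27°) = 0.994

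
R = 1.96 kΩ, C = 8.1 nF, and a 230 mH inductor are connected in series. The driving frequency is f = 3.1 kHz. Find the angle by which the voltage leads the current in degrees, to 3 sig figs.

-43.5°

ω = 2πf = 19480 rad/s
X_L = ωL = 4480 Ω
X_C = 1/(ωC) = 6340 Ω
Net reactance X = X_L − X_C = -1860 Ω
Z = 1960 − j1860 Ω
|Z| = √(1960² + 1860²) = 2700 Ω
∠Z = arctan(-1860/1960) = -43.5°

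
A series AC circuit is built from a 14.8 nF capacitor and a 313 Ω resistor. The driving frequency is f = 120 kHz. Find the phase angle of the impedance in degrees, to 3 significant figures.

ω = 2πf = 754000 rad/s
X_C = 1/(ωC) = 89.6 Ω
Z = 313 − j89.6 Ω
|Z| = √(313² + 89.6²) = 326 Ω
∠Z = arctan(-89.6/313) = -16.0°

-16.0°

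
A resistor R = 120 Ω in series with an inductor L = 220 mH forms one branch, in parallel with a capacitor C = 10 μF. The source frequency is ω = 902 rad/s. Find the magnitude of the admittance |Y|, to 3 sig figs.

X_L = ωL = 198 Ω
X_C = 1/(ωC) = 111 Ω
Branch 1 (R+jX_L): Z₁ = 120 + j198 Ω, |Z₁| = 232 Ω
Branch 2 (−jX_C): Z₂ = −j111 Ω
Parallel: Z = Z₁Z₂/(Z₁+Z₂), |Z| = 173 Ω, ∠Z = -67.3°
|Y| = 1/|Z| = 5.78 mS

5.78 mS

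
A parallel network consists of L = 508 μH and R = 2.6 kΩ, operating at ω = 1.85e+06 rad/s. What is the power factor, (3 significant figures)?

X_L = ωL = 940 Ω
Parallel: admittances add. Y = 1/R + 1/(jωL)
Y = (0.000385 − j0.00106) S
|Y| = 0.00113 S → |Z| = 1/|Y| = 884 Ω, ∠Z = −∠Y = 70.1°
cos φ = cos(70.1°) = 0.340

0.340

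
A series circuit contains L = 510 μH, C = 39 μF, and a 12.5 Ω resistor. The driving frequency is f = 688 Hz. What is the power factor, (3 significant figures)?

0.958

ω = 2πf = 4323 rad/s
X_L = ωL = 2.20 Ω
X_C = 1/(ωC) = 5.93 Ω
Net reactance X = X_L − X_C = -3.73 Ω
Z = 12.5 − j3.73 Ω
|Z| = √(12.5² + 3.73²) = 13.0 Ω
∠Z = arctan(-3.73/12.5) = -16.6°
cos φ = cos(-16.6°) = 0.958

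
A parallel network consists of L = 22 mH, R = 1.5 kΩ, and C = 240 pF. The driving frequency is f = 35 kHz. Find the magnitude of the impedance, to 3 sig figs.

ω = 2πf = 219900 rad/s
X_L = ωL = 4840 Ω
X_C = 1/(ωC) = 18900 Ω
Parallel: admittances add. Y = 1/R + 1/(jωL) + jωC
Y = (0.000667 − j0.000154) S
|Y| = 0.000684 S → |Z| = 1/|Y| = 1460 Ω, ∠Z = −∠Y = 13.0°

1460 Ω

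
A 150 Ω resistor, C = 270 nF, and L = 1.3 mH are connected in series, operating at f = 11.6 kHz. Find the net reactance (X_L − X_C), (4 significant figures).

43.93 Ω

ω = 2πf = 72880 rad/s
X_L = ωL = 94.75 Ω
X_C = 1/(ωC) = 50.82 Ω
X = 94.75 − 50.82 = 43.93 Ω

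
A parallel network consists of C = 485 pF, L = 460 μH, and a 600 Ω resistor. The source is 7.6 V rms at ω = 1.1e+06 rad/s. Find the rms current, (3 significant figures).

X_L = ωL = 506 Ω
X_C = 1/(ωC) = 1870 Ω
Parallel: admittances add. Y = 1/R + 1/(jωL) + jωC
Y = (0.00167 − j0.00144) S
|Y| = 0.00220 S → |Z| = 1/|Y| = 454 Ω, ∠Z = −∠Y = 40.9°
I = V/|Z| = 7.6/454 = 16.8 mA

16.8 mA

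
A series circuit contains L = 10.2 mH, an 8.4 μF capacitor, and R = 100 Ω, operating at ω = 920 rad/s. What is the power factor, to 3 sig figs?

X_L = ωL = 9.38 Ω
X_C = 1/(ωC) = 129 Ω
Net reactance X = X_L − X_C = -120 Ω
Z = 100 − j120 Ω
|Z| = √(100² + 120²) = 156 Ω
∠Z = arctan(-120/100) = -50.2°
cos φ = cos(-50.2°) = 0.640

0.640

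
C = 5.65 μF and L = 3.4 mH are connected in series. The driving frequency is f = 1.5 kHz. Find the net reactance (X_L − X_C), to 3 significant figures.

13.3 Ω

ω = 2πf = 9425 rad/s
X_L = ωL = 32.0 Ω
X_C = 1/(ωC) = 18.8 Ω
X = 32.0 − 18.8 = 13.3 Ω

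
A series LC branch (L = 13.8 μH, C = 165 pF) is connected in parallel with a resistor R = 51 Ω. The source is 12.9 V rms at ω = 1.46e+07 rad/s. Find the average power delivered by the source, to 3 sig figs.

3.26 W

X_L = ωL = 201 Ω
X_C = 1/(ωC) = 415 Ω
Branch 1: Z₁ = R = 51.0 Ω
Branch 2 (series LC): Z₂ = j(X_L − X_C) = −j214 Ω
Parallel: Z = Z₁Z₂/(Z₁+Z₂), |Z| = 49.6 Ω, ∠Z = -13.4°
I = V/|Z| = 260 mA
P = VI cos φ = 12.9 × 0.260 × cos(-13.4°) = 3.26 W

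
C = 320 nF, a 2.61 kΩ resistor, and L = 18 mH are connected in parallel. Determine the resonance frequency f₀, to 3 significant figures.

ω₀ = 1/√(LC) = 1/√(0.018 × 3.2e-07) = 13180 rad/s
f₀ = ω₀/(2π) = 2.10 kHz

2.10 kHz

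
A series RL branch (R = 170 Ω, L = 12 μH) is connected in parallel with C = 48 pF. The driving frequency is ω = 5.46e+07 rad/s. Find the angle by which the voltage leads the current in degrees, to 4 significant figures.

-72.69°

X_L = ωL = 655.2 Ω
X_C = 1/(ωC) = 381.6 Ω
Branch 1 (R+jX_L): Z₁ = 170.0 + j655.2 Ω, |Z₁| = 676.9 Ω
Branch 2 (−jX_C): Z₂ = −j381.6 Ω
Parallel: Z = Z₁Z₂/(Z₁+Z₂), |Z| = 801.7 Ω, ∠Z = -72.69°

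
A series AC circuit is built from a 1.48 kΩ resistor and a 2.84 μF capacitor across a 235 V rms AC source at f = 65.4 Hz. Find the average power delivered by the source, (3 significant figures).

27.9 W

ω = 2πf = 410.9 rad/s
X_C = 1/(ωC) = 857 Ω
Z = 1480 − j857 Ω
|Z| = √(1480² + 857²) = 1710 Ω
∠Z = arctan(-857/1480) = -30.1°
I = V/|Z| = 137 mA
P = VI cos φ = 235 × 0.137 × cos(-30.1°) = 27.9 W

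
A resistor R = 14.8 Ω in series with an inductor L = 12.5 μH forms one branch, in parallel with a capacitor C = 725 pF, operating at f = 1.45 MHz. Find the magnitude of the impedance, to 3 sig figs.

ω = 2πf = 9.111e+06 rad/s
X_L = ωL = 114 Ω
X_C = 1/(ωC) = 151 Ω
Branch 1 (R+jX_L): Z₁ = 14.8 + j114 Ω, |Z₁| = 115 Ω
Branch 2 (−jX_C): Z₂ = −j151 Ω
Parallel: Z = Z₁Z₂/(Z₁+Z₂), |Z| = 431 Ω, ∠Z = 61.1°

431 Ω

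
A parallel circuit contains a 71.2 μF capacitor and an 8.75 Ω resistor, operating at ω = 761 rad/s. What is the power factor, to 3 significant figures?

0.904

X_C = 1/(ωC) = 18.5 Ω
Parallel: admittances add. Y = 1/R + jωC
Y = (0.114 + j0.0542) S
|Y| = 0.126 S → |Z| = 1/|Y| = 7.91 Ω, ∠Z = −∠Y = -25.4°
cos φ = cos(-25.4°) = 0.904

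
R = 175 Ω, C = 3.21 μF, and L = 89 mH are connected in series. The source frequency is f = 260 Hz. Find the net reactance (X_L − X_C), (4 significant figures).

-45.30 Ω

ω = 2πf = 1634 rad/s
X_L = ωL = 145.4 Ω
X_C = 1/(ωC) = 190.7 Ω
X = 145.4 − 190.7 = -45.30 Ω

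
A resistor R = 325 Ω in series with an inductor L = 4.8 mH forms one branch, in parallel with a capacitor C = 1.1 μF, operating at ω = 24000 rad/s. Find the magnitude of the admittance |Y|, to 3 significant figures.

X_L = ωL = 115 Ω
X_C = 1/(ωC) = 37.9 Ω
Branch 1 (R+jX_L): Z₁ = 325 + j115 Ω, |Z₁| = 345 Ω
Branch 2 (−jX_C): Z₂ = −j37.9 Ω
Parallel: Z = Z₁Z₂/(Z₁+Z₂), |Z| = 39.1 Ω, ∠Z = -83.9°
|Y| = 1/|Z| = 25.6 mS

25.6 mS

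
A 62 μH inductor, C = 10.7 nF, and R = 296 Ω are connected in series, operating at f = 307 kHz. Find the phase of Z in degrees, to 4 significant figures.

ω = 2πf = 1.929e+06 rad/s
X_L = ωL = 119.6 Ω
X_C = 1/(ωC) = 48.45 Ω
Net reactance X = X_L − X_C = 71.14 Ω
Z = 296.0 + j71.14 Ω
|Z| = √(296.0² + 71.14²) = 304.4 Ω
∠Z = arctan(71.14/296.0) = 13.51°

13.51°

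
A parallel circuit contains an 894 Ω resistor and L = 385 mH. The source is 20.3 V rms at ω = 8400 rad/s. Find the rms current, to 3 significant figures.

23.6 mA

X_L = ωL = 3230 Ω
Parallel: admittances add. Y = 1/R + 1/(jωL)
Y = (0.00112 − j0.000309) S
|Y| = 0.00116 S → |Z| = 1/|Y| = 862 Ω, ∠Z = −∠Y = 15.5°
I = V/|Z| = 20.3/862 = 23.6 mA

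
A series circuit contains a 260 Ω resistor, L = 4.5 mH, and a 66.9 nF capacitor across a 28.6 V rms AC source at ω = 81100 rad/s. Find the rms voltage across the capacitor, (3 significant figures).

X_L = ωL = 365 Ω
X_C = 1/(ωC) = 184 Ω
Net reactance X = X_L − X_C = 181 Ω
Z = 260 + j181 Ω
|Z| = √(260² + 181²) = 317 Ω
I = V/|Z| = 90.3 mA
V_C = I·|Z_C| = 0.0903 × 184 = 16.7 V

16.7 V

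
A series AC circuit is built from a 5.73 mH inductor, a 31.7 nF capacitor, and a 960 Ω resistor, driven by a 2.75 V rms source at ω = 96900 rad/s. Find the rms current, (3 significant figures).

2.79 mA

X_L = ωL = 555 Ω
X_C = 1/(ωC) = 326 Ω
Net reactance X = X_L − X_C = 230 Ω
Z = 960 + j230 Ω
|Z| = √(960² + 230²) = 987 Ω
I = V/|Z| = 2.75/987 = 2.79 mA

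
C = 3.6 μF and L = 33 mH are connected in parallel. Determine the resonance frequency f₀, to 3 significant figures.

462 Hz

ω₀ = 1/√(LC) = 1/√(0.033 × 3.6e-06) = 2901 rad/s
f₀ = ω₀/(2π) = 462 Hz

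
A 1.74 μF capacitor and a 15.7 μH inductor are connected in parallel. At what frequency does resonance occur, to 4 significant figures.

ω₀ = 1/√(LC) = 1/√(1.57e-05 × 1.74e-06) = 191300 rad/s
f₀ = ω₀/(2π) = 30.45 kHz

30.45 kHz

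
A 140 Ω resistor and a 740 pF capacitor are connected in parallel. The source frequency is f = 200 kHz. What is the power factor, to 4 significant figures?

0.9916

ω = 2πf = 1.257e+06 rad/s
X_C = 1/(ωC) = 1075 Ω
Parallel: admittances add. Y = 1/R + jωC
Y = (0.007143 + j0.0009299) S
|Y| = 0.007203 S → |Z| = 1/|Y| = 138.8 Ω, ∠Z = −∠Y = -7.417°
cos φ = cos(-7.417°) = 0.9916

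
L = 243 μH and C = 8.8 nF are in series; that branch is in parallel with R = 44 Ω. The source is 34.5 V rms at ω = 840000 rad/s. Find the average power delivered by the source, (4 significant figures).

X_L = ωL = 204.1 Ω
X_C = 1/(ωC) = 135.3 Ω
Branch 1: Z₁ = R = 44.00 Ω
Branch 2 (series LC): Z₂ = j(X_L − X_C) = j68.84 Ω
Parallel: Z = Z₁Z₂/(Z₁+Z₂), |Z| = 37.07 Ω, ∠Z = 32.59°
I = V/|Z| = 930.6 mA
P = VI cos φ = 34.5 × 0.9306 × cos(32.59°) = 27.05 W

27.05 W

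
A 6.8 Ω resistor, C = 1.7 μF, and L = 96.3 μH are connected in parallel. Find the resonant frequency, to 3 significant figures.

ω₀ = 1/√(LC) = 1/√(9.63e-05 × 1.7e-06) = 78160 rad/s
f₀ = ω₀/(2π) = 12.4 kHz

12.4 kHz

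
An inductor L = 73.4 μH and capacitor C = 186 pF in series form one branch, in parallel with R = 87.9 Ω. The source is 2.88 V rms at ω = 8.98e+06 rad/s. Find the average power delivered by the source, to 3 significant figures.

X_L = ωL = 659 Ω
X_C = 1/(ωC) = 599 Ω
Branch 1: Z₁ = R = 87.9 Ω
Branch 2 (series LC): Z₂ = j(X_L − X_C) = j60.4 Ω
Parallel: Z = Z₁Z₂/(Z₁+Z₂), |Z| = 49.8 Ω, ∠Z = 55.5°
I = V/|Z| = 57.8 mA
P = VI cos φ = 2.88 × 0.0578 × cos(55.5°) = 94.4 mW

94.4 mW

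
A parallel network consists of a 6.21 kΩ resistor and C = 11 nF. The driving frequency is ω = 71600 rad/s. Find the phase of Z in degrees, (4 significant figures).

X_C = 1/(ωC) = 1270 Ω
Parallel: admittances add. Y = 1/R + jωC
Y = (0.0001610 + j0.0007876) S
|Y| = 0.0008039 S → |Z| = 1/|Y| = 1244 Ω, ∠Z = −∠Y = -78.44°

-78.44°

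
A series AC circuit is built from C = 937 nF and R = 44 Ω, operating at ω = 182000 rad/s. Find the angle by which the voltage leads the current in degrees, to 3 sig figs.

-7.59°

X_C = 1/(ωC) = 5.86 Ω
Z = 44.0 − j5.86 Ω
|Z| = √(44.0² + 5.86²) = 44.4 Ω
∠Z = arctan(-5.86/44.0) = -7.59°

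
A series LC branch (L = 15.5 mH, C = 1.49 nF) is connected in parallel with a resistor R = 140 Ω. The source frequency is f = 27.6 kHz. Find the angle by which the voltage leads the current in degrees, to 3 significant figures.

ω = 2πf = 173400 rad/s
X_L = ωL = 2690 Ω
X_C = 1/(ωC) = 3870 Ω
Branch 1: Z₁ = R = 140 Ω
Branch 2 (series LC): Z₂ = j(X_L − X_C) = −j1180 Ω
Parallel: Z = Z₁Z₂/(Z₁+Z₂), |Z| = 139 Ω, ∠Z = -6.75°

-6.75°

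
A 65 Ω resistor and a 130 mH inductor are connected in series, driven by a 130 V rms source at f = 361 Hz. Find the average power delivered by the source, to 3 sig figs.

12.0 W

ω = 2πf = 2268 rad/s
X_L = ωL = 295 Ω
Z = 65.0 + j295 Ω
|Z| = √(65.0² + 295²) = 302 Ω
∠Z = arctan(295/65.0) = 77.6°
I = V/|Z| = 431 mA
P = VI cos φ = 130 × 0.431 × cos(77.6°) = 12.0 W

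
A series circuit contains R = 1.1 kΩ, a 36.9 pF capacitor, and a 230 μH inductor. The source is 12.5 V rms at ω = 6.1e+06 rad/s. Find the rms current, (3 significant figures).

X_L = ωL = 1400 Ω
X_C = 1/(ωC) = 4440 Ω
Net reactance X = X_L − X_C = -3040 Ω
Z = 1100 − j3040 Ω
|Z| = √(1100² + 3040²) = 3230 Ω
I = V/|Z| = 12.5/3230 = 3.87 mA

3.87 mA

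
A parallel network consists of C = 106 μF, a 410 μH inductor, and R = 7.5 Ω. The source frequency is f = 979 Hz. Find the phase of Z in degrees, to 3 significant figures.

ω = 2πf = 6151 rad/s
X_L = ωL = 2.52 Ω
X_C = 1/(ωC) = 1.53 Ω
Parallel: admittances add. Y = 1/R + 1/(jωL) + jωC
Y = (0.133 + j0.256) S
|Y| = 0.288 S → |Z| = 1/|Y| = 3.47 Ω, ∠Z = −∠Y = -62.4°

-62.4°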